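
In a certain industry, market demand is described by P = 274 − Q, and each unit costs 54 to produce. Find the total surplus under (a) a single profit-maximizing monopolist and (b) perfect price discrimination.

A monopolist chooses Q where MR = MC. MR = 274 − 2Q; setting this equal to 54 gives Q = 110 and P = 164.
CS = ½·(274 − 164)·110 = 6050; PS = (164 − 54)·110 = 12100; TS = 18150.
A perfectly discriminating monopolist sells every unit with P(Q) ≥ MC(Q), so output equals the competitive quantity Q = 220. Each buyer pays their reservation price, so CS = 0 and the firm captures all surplus.
TS = 24200 (equal to competitive TS).

Monopoly: TS = 18150; Perfect PD: TS = 24200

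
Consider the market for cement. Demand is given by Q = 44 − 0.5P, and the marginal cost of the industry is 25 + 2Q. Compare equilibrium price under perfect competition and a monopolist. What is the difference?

Equilibrium price rises by 10.5

Inverting demand: P = 88 − 2Q.
Under competition P = MC: 88 − 2Q = 25 + 2Q ⇒ Q = 15.75, P = 56.5.
Monopoly sets MR = MC: 88 − 4Q = 25 + 2Q ⇒ Q = 10.5, P = 88 − 2·10.5 = 67.
Change in equilibrium price: 67 − 56.5 = 10.5.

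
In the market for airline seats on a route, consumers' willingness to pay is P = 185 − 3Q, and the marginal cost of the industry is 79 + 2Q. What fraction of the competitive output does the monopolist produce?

Q_m/Q_c = 0.625

Monopoly sets MR = MC: 185 − 6Q = 79 + 2Q ⇒ Q = 13.25, P = 185 − 3·13.25 = 145.25.
Competitive equilibrium sets price equal to marginal cost: 185 − 3Q = 79 + 2Q, so Q = 21.2 and P = 121.4.
Ratio Q_m/Q_c = 13.25/21.2 = 0.625.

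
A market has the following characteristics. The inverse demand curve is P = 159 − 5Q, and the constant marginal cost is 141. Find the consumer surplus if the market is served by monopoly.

A monopolist chooses Q where MR = MC. MR = 159 − 10Q; setting this equal to 141 gives Q = 1.8 and P = 150.
CS = ½·(159 − 150)·1.8 = 8.1.

CS = 8.1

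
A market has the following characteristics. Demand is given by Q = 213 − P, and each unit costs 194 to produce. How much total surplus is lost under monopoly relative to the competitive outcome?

DWL = 45.125

Inverting demand: P = 213 − Q.
Competitive firms price at marginal cost: P = 194, giving Q = 19.
The monopolist equates marginal revenue to marginal cost: 213 − 2Q = 194, so Q = 9.5. From demand, P = 203.5.
DWL is the triangle between Q = 9.5 and Q = 19: ½·(19 − 9.5)·(203.5 − 194) = 45.125.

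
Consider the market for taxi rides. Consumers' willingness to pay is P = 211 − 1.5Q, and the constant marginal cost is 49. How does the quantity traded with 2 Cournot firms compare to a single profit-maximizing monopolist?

Cournot: Q = 72; Monopoly: Q = 54

Cournot with 2 identical firms: the symmetric best-response condition is 211 − 4.5q = 49. Each firm produces q = 36, total output Q = 72, price P = 103.
A monopolist chooses Q where MR = MC. MR = 211 − 3Q; setting this equal to 49 gives Q = 54 and P = 130.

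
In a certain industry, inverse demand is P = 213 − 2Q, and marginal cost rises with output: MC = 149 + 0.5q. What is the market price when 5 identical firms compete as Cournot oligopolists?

P = 161.8

With 5 symmetric Cournot firms, each firm's FOC gives 213 − 12q = 149 + 0.5q, so q = 5.12, Q = 5·5.12 = 25.6, and P = 161.8.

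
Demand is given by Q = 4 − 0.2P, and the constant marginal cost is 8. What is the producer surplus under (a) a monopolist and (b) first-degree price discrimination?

Monopoly: PS = 7.2; Perfect PD: PS = 14.4

Inverting demand: P = 20 − 5Q.
A monopolist chooses Q where MR = MC. MR = 20 − 10Q; setting this equal to 8 gives Q = 1.2 and P = 14.
PS = (14 − 8)·1.2 = 7.2.
Under first-degree price discrimination the firm charges each unit its demand price and produces up to where P = MC, i.e. Q = 2.4. Consumer surplus is zero; producer surplus equals total surplus.
PS = ½·(20 − 8)·2.4 = 14.4.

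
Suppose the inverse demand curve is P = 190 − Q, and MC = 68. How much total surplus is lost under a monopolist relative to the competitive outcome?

Competitive firms price at marginal cost: P = 68, giving Q = 122.
The monopolist equates marginal revenue to marginal cost: 190 − 2Q = 68, so Q = 61. From demand, P = 129.
DWL is the triangle between Q = 61 and Q = 122: ½·(122 − 61)·(129 − 68) = 1860.5.

DWL = 1860.5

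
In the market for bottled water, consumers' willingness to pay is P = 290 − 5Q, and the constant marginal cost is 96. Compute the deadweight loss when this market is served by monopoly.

DWL = 940.9

Under competition P = MC = 96, so Q = (290 − 96)/5 = 38.8.
The monopolist equates marginal revenue to marginal cost: 290 − 10Q = 96, so Q = 19.4. From demand, P = 193.
DWL is the triangle between Q = 19.4 and Q = 38.8: ½·(38.8 − 19.4)·(193 − 96) = 940.9.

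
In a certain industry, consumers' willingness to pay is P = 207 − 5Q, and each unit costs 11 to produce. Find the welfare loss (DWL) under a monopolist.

DWL = 960.4

Under competition P = MC = 11, so Q = (207 − 11)/5 = 39.2.
Monopoly sets MR = MC: 207 − 10Q = 11 ⇒ Q = 19.6, P = 207 − 5·19.6 = 109.
DWL is the triangle between Q = 19.6 and Q = 39.2: ½·(39.2 − 19.6)·(109 − 11) = 960.4.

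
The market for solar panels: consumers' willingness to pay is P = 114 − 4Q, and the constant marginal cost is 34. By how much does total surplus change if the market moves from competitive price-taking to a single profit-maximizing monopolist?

TS falls by 200

Competitive firms price at marginal cost: P = 34, giving Q = 20.
CS = ½·(114 − 34)·20 = 800; PS = (34 − 34)·20 = 0; TS = 800.
The monopolist equates marginal revenue to marginal cost: 114 − 8Q = 34, so Q = 10. From demand, P = 74.
CS = ½·(114 − 74)·10 = 200; PS = (74 − 34)·10 = 400; TS = 600.
Change in total surplus: 600 − 800 = −200.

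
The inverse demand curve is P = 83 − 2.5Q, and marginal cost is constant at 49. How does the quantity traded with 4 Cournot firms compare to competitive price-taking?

Cournot: Q = 10.88; Competition: Q = 13.6

With 4 symmetric Cournot firms, each firm's FOC gives 83 − 12.5q = 49, so q = 2.72, Q = 4·2.72 = 10.88, and P = 55.8.
Perfect competition: P = MC = 49, so 83 − 2.5Q = 49 and Q = 13.6.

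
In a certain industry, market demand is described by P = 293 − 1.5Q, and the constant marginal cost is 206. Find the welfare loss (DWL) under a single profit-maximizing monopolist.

Competitive firms price at marginal cost: P = 206, giving Q = 58.
The monopolist equates marginal revenue to marginal cost: 293 − 3Q = 206, so Q = 29. From demand, P = 249.5.
DWL is the triangle between Q = 29 and Q = 58: ½·(58 − 29)·(249.5 − 206) = 630.75.

DWL = 630.75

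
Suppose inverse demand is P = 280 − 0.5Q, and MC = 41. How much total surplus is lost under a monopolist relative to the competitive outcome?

DWL = 14280.25

Under competition P = MC = 41, so Q = (280 − 41)/0.5 = 478.
A monopolist chooses Q where MR = MC. MR = 280 − Q; setting this equal to 41 gives Q = 239 and P = 160.5.
DWL is the triangle between Q = 239 and Q = 478: ½·(478 − 239)·(160.5 − 41) = 14280.25.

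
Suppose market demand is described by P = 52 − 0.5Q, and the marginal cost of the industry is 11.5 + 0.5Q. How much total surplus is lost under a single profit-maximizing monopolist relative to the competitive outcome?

DWL = 91.125

Under competition P = MC: 52 − 0.5Q = 11.5 + 0.5Q ⇒ Q = 40.5, P = 31.75.
The monopolist equates marginal revenue to marginal cost: 52 − Q = 11.5 + 0.5Q, so Q = 27. From demand, P = 38.5.
CS = ½·(52 − 31.75)·40.5 = 6561/16; PS = (31.75·40.5 − 11.5·40.5 − ½·0.5·40.5²) = 6561/16; TS = 820.125.
CS = ½·(52 − 38.5)·27 = 182.25; PS = (38.5·27 − 11.5·27 − ½·0.5·27²) = 546.75; TS = 729.
DWL = 820.125 − 729 = 91.125.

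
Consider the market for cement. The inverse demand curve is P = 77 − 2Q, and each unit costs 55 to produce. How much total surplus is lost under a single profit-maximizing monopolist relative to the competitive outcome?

Competitive firms price at marginal cost: P = 55, giving Q = 11.
The monopolist equates marginal revenue to marginal cost: 77 − 4Q = 55, so Q = 5.5. From demand, P = 66.
DWL is the triangle between Q = 5.5 and Q = 11: ½·(11 − 5.5)·(66 − 55) = 30.25.

DWL = 30.25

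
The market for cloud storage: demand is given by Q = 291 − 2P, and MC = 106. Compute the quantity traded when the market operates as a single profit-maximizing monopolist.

Inverting demand: P = 145.5 − 0.5Q.
A monopolist chooses Q where MR = MC. MR = 145.5 − Q; setting this equal to 106 gives Q = 39.5 and P = 125.75.

Q = 39.5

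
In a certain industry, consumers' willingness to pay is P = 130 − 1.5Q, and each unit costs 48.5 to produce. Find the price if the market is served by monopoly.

P = 89.25

Monopoly sets MR = MC: 130 − 3Q = 48.5 ⇒ Q = 163/6, P = 130 − 1.5·163/6 = 89.25.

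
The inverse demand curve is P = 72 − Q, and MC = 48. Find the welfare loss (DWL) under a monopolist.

Under competition P = MC = 48, so Q = (72 − 48)/1 = 24.
A monopolist chooses Q where MR = MC. MR = 72 − 2Q; setting this equal to 48 gives Q = 12 and P = 60.
DWL is the triangle between Q = 12 and Q = 24: ½·(24 − 12)·(60 − 48) = 72.

DWL = 72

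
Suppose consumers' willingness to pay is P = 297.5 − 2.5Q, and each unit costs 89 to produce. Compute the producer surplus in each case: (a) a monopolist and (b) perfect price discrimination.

Monopoly sets MR = MC: 297.5 − 5Q = 89 ⇒ Q = 41.7, P = 297.5 − 2.5·41.7 = 193.25.
PS = (193.25 − 89)·41.7 = 4347.225.
With perfect price discrimination, output is the efficient level Q = 83.4 (where demand meets MC), but every buyer pays their willingness to pay: CS = 0 and PS = total surplus.
PS = ½·(297.5 − 89)·83.4 = 8694.45.

Monopoly: PS = 4347.225; Perfect PD: PS = 8694.45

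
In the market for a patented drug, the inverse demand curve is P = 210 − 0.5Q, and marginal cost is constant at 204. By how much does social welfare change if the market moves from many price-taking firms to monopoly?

TS falls by 9

Competitive firms price at marginal cost: P = 204, giving Q = 12.
CS = ½·(210 − 204)·12 = 36; PS = (204 − 204)·12 = 0; TS = 36.
Monopoly sets MR = MC: 210 − Q = 204 ⇒ Q = 6, P = 210 − 0.5·6 = 207.
CS = ½·(210 − 207)·6 = 9; PS = (207 − 204)·6 = 18; TS = 27.
Change in social welfare: 27 − 36 = −9.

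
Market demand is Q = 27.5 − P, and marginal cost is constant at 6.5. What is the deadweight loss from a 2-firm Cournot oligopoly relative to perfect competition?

DWL = 24.5

Inverting demand: P = 27.5 − Q.
Under competition P = MC = 6.5, so Q = (27.5 − 6.5)/1 = 21.
In a 2-firm Cournot equilibrium, symmetry and the first-order condition give q = (27.5 − 6.5)/(3) = 7. So Q = 14 and P = 13.5.
DWL is the triangle between Q = 14 and Q = 21: ½·(21 − 14)·(13.5 − 6.5) = 24.5.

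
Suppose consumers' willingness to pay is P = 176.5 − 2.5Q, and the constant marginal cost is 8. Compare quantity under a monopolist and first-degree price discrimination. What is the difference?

The monopolist equates marginal revenue to marginal cost: 176.5 − 5Q = 8, so Q = 33.7. From demand, P = 92.25.
Under first-degree price discrimination the firm charges each unit its demand price and produces up to where P = MC, i.e. Q = 67.4. Consumer surplus is zero; producer surplus equals total surplus.
Change in quantity: 67.4 − 33.7 = 33.7.

Quantity rises by 33.7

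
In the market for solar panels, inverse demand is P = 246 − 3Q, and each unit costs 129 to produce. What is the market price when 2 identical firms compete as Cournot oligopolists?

With 2 symmetric Cournot firms, each firm's FOC gives 246 − 9q = 129, so q = 13, Q = 2·13 = 26, and P = 168.

P = 168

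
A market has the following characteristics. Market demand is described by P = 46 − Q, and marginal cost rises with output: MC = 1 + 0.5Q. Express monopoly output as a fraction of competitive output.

Q_m/Q_c = 0.6

Monopoly sets MR = MC: 46 − 2Q = 1 + 0.5Q ⇒ Q = 18, P = 46 − 18 = 28.
Under competition P = MC: 46 − Q = 1 + 0.5Q ⇒ Q = 30, P = 16.
Ratio Q_m/Q_c = 18/30 = 0.6.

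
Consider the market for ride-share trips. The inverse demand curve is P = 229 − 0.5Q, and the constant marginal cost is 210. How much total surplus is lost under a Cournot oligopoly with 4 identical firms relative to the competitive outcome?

DWL = 14.44

Competitive firms price at marginal cost: P = 210, giving Q = 38.
Cournot with 4 identical firms: the symmetric best-response condition is 229 − 2.5q = 210. Each firm produces q = 7.6, total output Q = 30.4, price P = 213.8.
DWL is the triangle between Q = 30.4 and Q = 38: ½·(38 − 30.4)·(213.8 − 210) = 14.44.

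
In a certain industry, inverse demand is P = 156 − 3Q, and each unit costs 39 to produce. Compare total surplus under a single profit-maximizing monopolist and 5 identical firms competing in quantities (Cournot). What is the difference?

Total surplus rises by 507

The monopolist equates marginal revenue to marginal cost: 156 − 6Q = 39, so Q = 19.5. From demand, P = 97.5.
CS = ½·(156 − 97.5)·19.5 = 570.375; PS = (97.5 − 39)·19.5 = 1140.75; TS = 1711.125.
With 5 symmetric Cournot firms, each firm's FOC gives 156 − 18q = 39, so q = 6.5, Q = 5·6.5 = 32.5, and P = 58.5.
CS = ½·(156 − 58.5)·32.5 = 1584.375; PS = (58.5 − 39)·32.5 = 633.75; TS = 2218.125.
Change in total surplus: 2218.125 − 1711.125 = 507.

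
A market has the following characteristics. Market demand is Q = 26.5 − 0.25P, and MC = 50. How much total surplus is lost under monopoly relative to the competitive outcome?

Inverting demand: P = 106 − 4Q.
Competitive firms price at marginal cost: P = 50, giving Q = 14.
The monopolist equates marginal revenue to marginal cost: 106 − 8Q = 50, so Q = 7. From demand, P = 78.
DWL is the triangle between Q = 7 and Q = 14: ½·(14 − 7)·(78 − 50) = 98.

DWL = 98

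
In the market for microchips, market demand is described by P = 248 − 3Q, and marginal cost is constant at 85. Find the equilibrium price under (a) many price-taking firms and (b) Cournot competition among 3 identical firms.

Competition: P = 85; Cournot: P = 125.75

Perfect competition: P = MC = 85, so 248 − 3Q = 85 and Q = 163/3.
With 3 symmetric Cournot firms, each firm's FOC gives 248 − 12q = 85, so q = 163/12, Q = 3·163/12 = 40.75, and P = 125.75.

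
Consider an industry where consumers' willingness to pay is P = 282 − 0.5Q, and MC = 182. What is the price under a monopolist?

P = 232

A monopolist chooses Q where MR = MC. MR = 282 − Q; setting this equal to 182 gives Q = 100 and P = 232.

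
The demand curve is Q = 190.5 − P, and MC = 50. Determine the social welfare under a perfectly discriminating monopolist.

Inverting demand: P = 190.5 − Q.
With perfect price discrimination, output is the efficient level Q = 140.5 (where demand meets MC), but every buyer pays their willingness to pay: CS = 0 and PS = total surplus.
TS = 9870.125 (equal to competitive TS).

TS = 9870.125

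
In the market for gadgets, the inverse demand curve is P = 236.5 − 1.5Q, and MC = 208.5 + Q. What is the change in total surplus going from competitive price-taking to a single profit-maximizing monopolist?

Competitive equilibrium sets price equal to marginal cost: 236.5 − 1.5Q = 208.5 + Q, so Q = 11.2 and P = 219.7.
CS = ½·(236.5 − 219.7)·11.2 = 94.08; PS = (219.7·11.2 − 208.5·11.2 − ½·1·11.2²) = 62.72; TS = 156.8.
The monopolist equates marginal revenue to marginal cost: 236.5 − 3Q = 208.5 + Q, so Q = 7. From demand, P = 226.
CS = ½·(236.5 − 226)·7 = 36.75; PS = (226·7 − 208.5·7 − ½·1·7²) = 98; TS = 134.75.
Change in total surplus: 134.75 − 156.8 = −22.05.

TS falls by 22.05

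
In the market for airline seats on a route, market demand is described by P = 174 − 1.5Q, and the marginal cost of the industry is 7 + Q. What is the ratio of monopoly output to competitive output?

Q_m/Q_c = 0.625

A monopolist chooses Q where MR = MC. MR = 174 − 3Q; setting this equal to 7 + Q gives Q = 41.75 and P = 111.375.
Competitive equilibrium sets price equal to marginal cost: 174 − 1.5Q = 7 + Q, so Q = 66.8 and P = 73.8.
Ratio Q_m/Q_c = 41.75/66.8 = 0.625.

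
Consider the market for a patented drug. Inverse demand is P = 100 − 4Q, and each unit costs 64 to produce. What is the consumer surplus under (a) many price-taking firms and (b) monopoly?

Perfect competition: P = MC = 64, so 100 − 4Q = 64 and Q = 9.
CS = ½·(100 − 64)·9 = 162.
The monopolist equates marginal revenue to marginal cost: 100 − 8Q = 64, so Q = 4.5. From demand, P = 82.
CS = ½·(100 − 82)·4.5 = 40.5.

Competition: CS = 162; Monopoly: CS = 40.5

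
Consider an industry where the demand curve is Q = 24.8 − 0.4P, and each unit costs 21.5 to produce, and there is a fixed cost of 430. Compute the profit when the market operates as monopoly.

Inverting demand: P = 62 − 2.5Q.
Monopoly sets MR = MC: 62 − 5Q = 21.5 ⇒ Q = 8.1, P = 62 − 2.5·8.1 = 41.75.
Profit = (41.75 − 21.5)·8.1 − 430 = −265.975.

Profit = −265.975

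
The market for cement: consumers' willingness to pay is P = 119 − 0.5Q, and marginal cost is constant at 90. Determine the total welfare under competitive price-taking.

TS = 841

Competitive firms price at marginal cost: P = 90, giving Q = 58.
CS = ½·(119 − 90)·58 = 841; PS = (90 − 90)·58 = 0; TS = 841.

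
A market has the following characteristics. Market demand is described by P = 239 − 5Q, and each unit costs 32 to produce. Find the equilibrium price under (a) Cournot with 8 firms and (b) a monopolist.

Cournot: P = 55; Monopoly: P = 135.5

In a 8-firm Cournot equilibrium, symmetry and the first-order condition give q = (239 − 32)/(45) = 4.6. So Q = 36.8 and P = 55.
A monopolist chooses Q where MR = MC. MR = 239 − 10Q; setting this equal to 32 gives Q = 20.7 and P = 135.5.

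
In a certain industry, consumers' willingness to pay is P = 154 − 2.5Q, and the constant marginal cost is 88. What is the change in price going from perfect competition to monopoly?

Under competition P = MC = 88, so Q = (154 − 88)/2.5 = 26.4.
Monopoly sets MR = MC: 154 − 5Q = 88 ⇒ Q = 13.2, P = 154 − 2.5·13.2 = 121.
Change in price: 121 − 88 = 33.

P rises by 33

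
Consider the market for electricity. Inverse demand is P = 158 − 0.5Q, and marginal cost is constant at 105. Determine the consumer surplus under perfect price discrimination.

CS = 0

Under first-degree price discrimination the firm charges each unit its demand price and produces up to where P = MC, i.e. Q = 106. Consumer surplus is zero; producer surplus equals total surplus.
CS = 0.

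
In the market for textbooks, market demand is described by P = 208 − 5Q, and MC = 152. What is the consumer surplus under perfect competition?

Under competition P = MC = 152, so Q = (208 − 152)/5 = 11.2.
CS = ½·(208 − 152)·11.2 = 313.6.

CS = 313.6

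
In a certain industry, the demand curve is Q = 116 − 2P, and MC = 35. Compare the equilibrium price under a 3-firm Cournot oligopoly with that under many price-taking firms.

Cournot: P = 40.75; Competition: P = 35

Inverting demand: P = 58 − 0.5Q.
In a 3-firm Cournot equilibrium, symmetry and the first-order condition give q = (58 − 35)/(2) = 11.5. So Q = 34.5 and P = 40.75.
Perfect competition: P = MC = 35, so 58 − 0.5Q = 35 and Q = 46.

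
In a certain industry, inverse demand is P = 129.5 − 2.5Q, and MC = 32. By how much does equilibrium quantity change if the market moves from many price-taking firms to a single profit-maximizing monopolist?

Equilibrium quantity falls by 19.5

Perfect competition: P = MC = 32, so 129.5 − 2.5Q = 32 and Q = 39.
Monopoly sets MR = MC: 129.5 − 5Q = 32 ⇒ Q = 19.5, P = 129.5 − 2.5·19.5 = 80.75.
Change in equilibrium quantity: 19.5 − 39 = −19.5.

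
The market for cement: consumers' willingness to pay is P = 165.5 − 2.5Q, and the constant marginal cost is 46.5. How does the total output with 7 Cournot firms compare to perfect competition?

Cournot: Q = 41.65; Competition: Q = 47.6

Cournot with 7 identical firms: the symmetric best-response condition is 165.5 − 20q = 46.5. Each firm produces q = 5.95, total output Q = 41.65, price P = 61.375.
Competitive firms price at marginal cost: P = 46.5, giving Q = 47.6.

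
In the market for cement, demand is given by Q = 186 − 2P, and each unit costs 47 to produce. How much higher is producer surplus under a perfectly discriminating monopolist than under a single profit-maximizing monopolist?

Inverting demand: P = 93 − 0.5Q.
A monopolist chooses Q where MR = MC. MR = 93 − Q; setting this equal to 47 gives Q = 46 and P = 70.
PS = (70 − 47)·46 = 1058.
A perfectly discriminating monopolist sells every unit with P(Q) ≥ MC(Q), so output equals the competitive quantity Q = 92. Each buyer pays their reservation price, so CS = 0 and the firm captures all surplus.
PS = ½·(93 − 47)·92 = 2116.
Change in producer surplus: 2116 − 1058 = 1058.

PS rises by 1058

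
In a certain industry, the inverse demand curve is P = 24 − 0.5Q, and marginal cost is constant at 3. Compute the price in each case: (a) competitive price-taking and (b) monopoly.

Competition: P = 3; Monopoly: P = 13.5

Under competition P = MC = 3, so Q = (24 − 3)/0.5 = 42.
The monopolist equates marginal revenue to marginal cost: 24 − Q = 3, so Q = 21. From demand, P = 13.5.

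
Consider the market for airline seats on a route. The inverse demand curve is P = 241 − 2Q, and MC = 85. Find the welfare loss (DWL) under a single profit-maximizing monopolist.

DWL = 1521

Under competition P = MC = 85, so Q = (241 − 85)/2 = 78.
Monopoly sets MR = MC: 241 − 4Q = 85 ⇒ Q = 39, P = 241 − 2·39 = 163.
DWL is the triangle between Q = 39 and Q = 78: ½·(78 − 39)·(163 − 85) = 1521.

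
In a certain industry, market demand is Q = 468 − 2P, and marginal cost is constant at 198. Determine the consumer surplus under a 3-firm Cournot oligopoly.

CS = 729

Inverting demand: P = 234 − 0.5Q.
Cournot with 3 identical firms: the symmetric best-response condition is 234 − 2q = 198. Each firm produces q = 18, total output Q = 54, price P = 207.
CS = ½·(234 − 207)·54 = 729.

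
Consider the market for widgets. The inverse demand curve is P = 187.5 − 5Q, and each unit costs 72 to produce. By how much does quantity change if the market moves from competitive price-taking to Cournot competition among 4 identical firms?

Under competition P = MC = 72, so Q = (187.5 − 72)/5 = 23.1.
In a 4-firm Cournot equilibrium, symmetry and the first-order condition give q = (187.5 − 72)/(25) = 4.62. So Q = 18.48 and P = 95.1.
Change in quantity: 18.48 − 23.1 = −4.62.

Quantity falls by 4.62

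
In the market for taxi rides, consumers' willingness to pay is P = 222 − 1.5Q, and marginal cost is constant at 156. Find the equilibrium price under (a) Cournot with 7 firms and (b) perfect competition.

Cournot: P = 164.25; Competition: P = 156

With 7 symmetric Cournot firms, each firm's FOC gives 222 − 12q = 156, so q = 5.5, Q = 7·5.5 = 38.5, and P = 164.25.
Perfect competition: P = MC = 156, so 222 − 1.5Q = 156 and Q = 44.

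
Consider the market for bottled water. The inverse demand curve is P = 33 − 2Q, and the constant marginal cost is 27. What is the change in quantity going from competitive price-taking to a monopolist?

Q falls by 1.5

Perfect competition: P = MC = 27, so 33 − 2Q = 27 and Q = 3.
A monopolist chooses Q where MR = MC. MR = 33 − 4Q; setting this equal to 27 gives Q = 1.5 and P = 30.
Change in quantity: 1.5 − 3 = −1.5.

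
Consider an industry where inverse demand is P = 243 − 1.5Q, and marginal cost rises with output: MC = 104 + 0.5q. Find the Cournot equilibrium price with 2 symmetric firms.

Cournot with 2 identical firms: the symmetric best-response condition is 243 − 4.5q = 104 + 0.5q. Each firm produces q = 27.8, total output Q = 55.6, price P = 159.6.

P = 159.6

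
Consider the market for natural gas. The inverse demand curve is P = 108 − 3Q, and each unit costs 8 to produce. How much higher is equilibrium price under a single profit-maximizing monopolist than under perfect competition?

P rises by 50

Under competition P = MC = 8, so Q = (108 − 8)/3 = 100/3.
Monopoly sets MR = MC: 108 − 6Q = 8 ⇒ Q = 50/3, P = 108 − 3·50/3 = 58.
Change in equilibrium price: 58 − 8 = 50.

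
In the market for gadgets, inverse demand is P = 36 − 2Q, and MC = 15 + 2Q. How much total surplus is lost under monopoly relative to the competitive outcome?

DWL = 6.125

Under competition P = MC: 36 − 2Q = 15 + 2Q ⇒ Q = 5.25, P = 25.5.
Monopoly sets MR = MC: 36 − 4Q = 15 + 2Q ⇒ Q = 3.5, P = 36 − 2·3.5 = 29.
CS = ½·(36 − 25.5)·5.25 = 441/16; PS = (25.5·5.25 − 15·5.25 − ½·2·5.25²) = 441/16; TS = 55.125.
CS = ½·(36 − 29)·3.5 = 12.25; PS = (29·3.5 − 15·3.5 − ½·2·3.5²) = 36.75; TS = 49.
DWL = 55.125 − 49 = 6.125.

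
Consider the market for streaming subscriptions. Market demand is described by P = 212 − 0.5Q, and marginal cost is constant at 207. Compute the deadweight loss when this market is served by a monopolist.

DWL = 6.25

Competitive firms price at marginal cost: P = 207, giving Q = 10.
A monopolist chooses Q where MR = MC. MR = 212 − Q; setting this equal to 207 gives Q = 5 and P = 209.5.
DWL is the triangle between Q = 5 and Q = 10: ½·(10 − 5)·(209.5 − 207) = 6.25.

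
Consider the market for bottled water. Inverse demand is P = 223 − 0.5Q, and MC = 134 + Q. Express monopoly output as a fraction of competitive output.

Monopoly sets MR = MC: 223 − Q = 134 + Q ⇒ Q = 44.5, P = 223 − 0.5·44.5 = 200.75.
Competitive equilibrium sets price equal to marginal cost: 223 − 0.5Q = 134 + Q, so Q = 178/3 and P = 580/3.
Ratio Q_m/Q_c = 44.5/(178/3) = 0.75.

Q_m/Q_c = 0.75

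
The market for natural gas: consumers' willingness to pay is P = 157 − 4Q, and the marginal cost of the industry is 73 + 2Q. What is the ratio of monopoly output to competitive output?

Q_m/Q_c = 0.6

A monopolist chooses Q where MR = MC. MR = 157 − 8Q; setting this equal to 73 + 2Q gives Q = 8.4 and P = 123.4.
Competitive equilibrium sets price equal to marginal cost: 157 − 4Q = 73 + 2Q, so Q = 14 and P = 101.
Ratio Q_m/Q_c = 8.4/14 = 0.6.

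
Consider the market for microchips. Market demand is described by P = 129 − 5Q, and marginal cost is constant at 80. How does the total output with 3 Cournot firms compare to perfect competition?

In a 3-firm Cournot equilibrium, symmetry and the first-order condition give q = (129 − 80)/(20) = 2.45. So Q = 7.35 and P = 92.25.
Under competition P = MC = 80, so Q = (129 − 80)/5 = 9.8.

Cournot: Q = 7.35; Competition: Q = 9.8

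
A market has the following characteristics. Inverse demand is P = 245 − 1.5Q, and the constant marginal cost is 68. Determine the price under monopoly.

A monopolist chooses Q where MR = MC. MR = 245 − 3Q; setting this equal to 68 gives Q = 59 and P = 156.5.

P = 156.5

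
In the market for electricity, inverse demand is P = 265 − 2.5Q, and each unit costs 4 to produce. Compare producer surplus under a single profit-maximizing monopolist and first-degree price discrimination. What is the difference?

Producer surplus rises by 6812.1

Monopoly sets MR = MC: 265 − 5Q = 4 ⇒ Q = 52.2, P = 265 − 2.5·52.2 = 134.5.
PS = (134.5 − 4)·52.2 = 6812.1.
With perfect price discrimination, output is the efficient level Q = 104.4 (where demand meets MC), but every buyer pays their willingness to pay: CS = 0 and PS = total surplus.
PS = ½·(265 − 4)·104.4 = 13624.2.
Change in producer surplus: 13624.2 − 6812.1 = 6812.1.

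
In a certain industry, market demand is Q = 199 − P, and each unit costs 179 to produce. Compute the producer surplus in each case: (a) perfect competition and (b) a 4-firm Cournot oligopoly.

Inverting demand: P = 199 − Q.
Competitive firms price at marginal cost: P = 179, giving Q = 20.
PS = (179 − 179)·20 = 0.
With 4 symmetric Cournot firms, each firm's FOC gives 199 − 5q = 179, so q = 4, Q = 4·4 = 16, and P = 183.
PS = (183 − 179)·16 = 64.

Competition: PS = 0; Cournot: PS = 64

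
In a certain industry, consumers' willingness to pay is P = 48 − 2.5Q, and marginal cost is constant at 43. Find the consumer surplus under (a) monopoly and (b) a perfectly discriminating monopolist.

Monopoly: CS = 1.25; Perfect PD: CS = 0

The monopolist equates marginal revenue to marginal cost: 48 − 5Q = 43, so Q = 1. From demand, P = 45.5.
CS = ½·(48 − 45.5)·1 = 1.25.
Under first-degree price discrimination the firm charges each unit its demand price and produces up to where P = MC, i.e. Q = 2. Consumer surplus is zero; producer surplus equals total surplus.
CS = 0.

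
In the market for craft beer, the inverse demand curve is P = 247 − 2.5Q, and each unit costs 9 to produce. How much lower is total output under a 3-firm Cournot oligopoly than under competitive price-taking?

Total output falls by 23.8

Perfect competition: P = MC = 9, so 247 − 2.5Q = 9 and Q = 95.2.
Cournot with 3 identical firms: the symmetric best-response condition is 247 − 10q = 9. Each firm produces q = 23.8, total output Q = 71.4, price P = 68.5.
Change in total output: 71.4 − 95.2 = −23.8.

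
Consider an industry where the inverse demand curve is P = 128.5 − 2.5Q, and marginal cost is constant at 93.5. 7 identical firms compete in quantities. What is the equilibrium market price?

P = 97.875

Cournot with 7 identical firms: the symmetric best-response condition is 128.5 − 20q = 93.5. Each firm produces q = 1.75, total output Q = 12.25, price P = 97.875.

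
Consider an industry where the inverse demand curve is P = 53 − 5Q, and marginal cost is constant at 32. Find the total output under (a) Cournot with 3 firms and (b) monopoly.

Cournot with 3 identical firms: the symmetric best-response condition is 53 − 20q = 32. Each firm produces q = 1.05, total output Q = 3.15, price P = 37.25.
The monopolist equates marginal revenue to marginal cost: 53 − 10Q = 32, so Q = 2.1. From demand, P = 42.5.

Cournot: Q = 3.15; Monopoly: Q = 2.1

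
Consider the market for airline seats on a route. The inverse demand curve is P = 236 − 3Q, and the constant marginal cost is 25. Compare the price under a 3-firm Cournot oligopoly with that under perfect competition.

In a 3-firm Cournot equilibrium, symmetry and the first-order condition give q = (236 − 25)/(12) = 211/12. So Q = 52.75 and P = 77.75.
Competitive firms price at marginal cost: P = 25, giving Q = 211/3.

Cournot: P = 77.75; Competition: P = 25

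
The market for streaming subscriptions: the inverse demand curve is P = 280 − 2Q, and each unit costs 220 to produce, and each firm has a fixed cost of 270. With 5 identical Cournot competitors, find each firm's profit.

In a 5-firm Cournot equilibrium, symmetry and the first-order condition give q = (280 − 220)/(12) = 5. So Q = 25 and P = 230.
Each firm's profit = (230 − 220)·5 − 270 = −220.

π_i = −220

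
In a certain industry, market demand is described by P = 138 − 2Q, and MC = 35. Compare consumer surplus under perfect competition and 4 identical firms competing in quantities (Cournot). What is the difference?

Consumer surplus falls by 954.81

Perfect competition: P = MC = 35, so 138 − 2Q = 35 and Q = 51.5.
CS = ½·(138 − 35)·51.5 = 2652.25.
With 4 symmetric Cournot firms, each firm's FOC gives 138 − 10q = 35, so q = 10.3, Q = 4·10.3 = 41.2, and P = 55.6.
CS = ½·(138 − 55.6)·41.2 = 1697.44.
Change in consumer surplus: 1697.44 − 2652.25 = −954.81.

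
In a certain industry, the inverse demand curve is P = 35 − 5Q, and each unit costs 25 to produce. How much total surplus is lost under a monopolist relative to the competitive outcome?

DWL = 2.5

Under competition P = MC = 25, so Q = (35 − 25)/5 = 2.
Monopoly sets MR = MC: 35 − 10Q = 25 ⇒ Q = 1, P = 35 − 5·1 = 30.
DWL is the triangle between Q = 1 and Q = 2: ½·(2 − 1)·(30 − 25) = 2.5.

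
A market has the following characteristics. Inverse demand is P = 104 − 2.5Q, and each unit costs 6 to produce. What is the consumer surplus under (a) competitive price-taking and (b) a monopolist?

Under competition P = MC = 6, so Q = (104 − 6)/2.5 = 39.2.
CS = ½·(104 − 6)·39.2 = 1920.8.
The monopolist equates marginal revenue to marginal cost: 104 − 5Q = 6, so Q = 19.6. From demand, P = 55.
CS = ½·(104 − 55)·19.6 = 480.2.

Competition: CS = 1920.8; Monopoly: CS = 480.2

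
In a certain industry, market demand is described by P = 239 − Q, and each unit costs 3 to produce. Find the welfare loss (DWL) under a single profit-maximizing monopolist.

DWL = 6962

Competitive firms price at marginal cost: P = 3, giving Q = 236.
Monopoly sets MR = MC: 239 − 2Q = 3 ⇒ Q = 118, P = 239 − 118 = 121.
DWL is the triangle between Q = 118 and Q = 236: ½·(236 − 118)·(121 − 3) = 6962.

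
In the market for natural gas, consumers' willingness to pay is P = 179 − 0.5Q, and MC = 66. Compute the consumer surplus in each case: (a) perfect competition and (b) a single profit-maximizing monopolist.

Competition: CS = 12769; Monopoly: CS = 3192.25

Competitive firms price at marginal cost: P = 66, giving Q = 226.
CS = ½·(179 − 66)·226 = 12769.
The monopolist equates marginal revenue to marginal cost: 179 − Q = 66, so Q = 113. From demand, P = 122.5.
CS = ½·(179 − 122.5)·113 = 3192.25.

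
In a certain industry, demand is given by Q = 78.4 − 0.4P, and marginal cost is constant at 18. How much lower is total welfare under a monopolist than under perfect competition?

Inverting demand: P = 196 − 2.5Q.
Under competition P = MC = 18, so Q = (196 − 18)/2.5 = 71.2.
CS = ½·(196 − 18)·71.2 = 6336.8; PS = (18 − 18)·71.2 = 0; TS = 6336.8.
The monopolist equates marginal revenue to marginal cost: 196 − 5Q = 18, so Q = 35.6. From demand, P = 107.
CS = ½·(196 − 107)·35.6 = 1584.2; PS = (107 − 18)·35.6 = 3168.4; TS = 4752.6.
Change in total welfare: 4752.6 − 6336.8 = −1584.2.

TS falls by 1584.2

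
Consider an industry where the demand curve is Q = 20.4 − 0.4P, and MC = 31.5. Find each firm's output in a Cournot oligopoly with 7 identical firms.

Inverting demand: P = 51 − 2.5Q.
With 7 symmetric Cournot firms, each firm's FOC gives 51 − 20q = 31.5, so q = 0.975, Q = 7·0.975 = 6.825, and P = 543/16.

q_i = 0.975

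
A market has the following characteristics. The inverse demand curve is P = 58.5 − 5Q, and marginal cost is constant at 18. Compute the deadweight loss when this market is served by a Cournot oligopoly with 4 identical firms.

Under competition P = MC = 18, so Q = (58.5 − 18)/5 = 8.1.
In a 4-firm Cournot equilibrium, symmetry and the first-order condition give q = (58.5 − 18)/(25) = 1.62. So Q = 6.48 and P = 26.1.
DWL is the triangle between Q = 6.48 and Q = 8.1: ½·(8.1 − 6.48)·(26.1 − 18) = 6.561.

DWL = 6.561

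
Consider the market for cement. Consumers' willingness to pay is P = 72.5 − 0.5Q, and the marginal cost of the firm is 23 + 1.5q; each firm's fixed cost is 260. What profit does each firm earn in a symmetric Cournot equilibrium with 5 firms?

π_i = −108.75

Cournot with 5 identical firms: the symmetric best-response condition is 72.5 − 3q = 23 + 1.5q. Each firm produces q = 11, total output Q = 55, price P = 45.
Each firm's profit = 45·11 − (23·11 + ½·1.5·11²) − 260 = −108.75.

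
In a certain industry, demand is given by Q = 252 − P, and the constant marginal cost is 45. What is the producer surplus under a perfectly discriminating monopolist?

Inverting demand: P = 252 − Q.
Under first-degree price discrimination the firm charges each unit its demand price and produces up to where P = MC, i.e. Q = 207. Consumer surplus is zero; producer surplus equals total surplus.
PS = ½·(252 − 45)·207 = 21424.5.

PS = 21424.5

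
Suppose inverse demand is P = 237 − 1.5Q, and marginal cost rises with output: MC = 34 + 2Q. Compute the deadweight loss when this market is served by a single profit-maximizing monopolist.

DWL = 529.83

Competitive equilibrium sets price equal to marginal cost: 237 − 1.5Q = 34 + 2Q, so Q = 58 and P = 150.
The monopolist equates marginal revenue to marginal cost: 237 − 3Q = 34 + 2Q, so Q = 40.6. From demand, P = 176.1.
CS = ½·(237 − 150)·58 = 2523; PS = (150·58 − 34·58 − ½·2·58²) = 3364; TS = 5887.
CS = ½·(237 − 176.1)·40.6 = 1236.27; PS = (176.1·40.6 − 34·40.6 − ½·2·40.6²) = 4120.9; TS = 5357.17.
DWL = 5887 − 5357.17 = 529.83.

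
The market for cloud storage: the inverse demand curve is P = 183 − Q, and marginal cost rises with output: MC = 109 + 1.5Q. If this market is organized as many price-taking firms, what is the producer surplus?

Under competition P = MC: 183 − Q = 109 + 1.5Q ⇒ Q = 29.6, P = 153.4.
PS = P·Q − VC(Q) = 153.4·29.6 − (109·29.6 + ½·1.5·29.6²) = 657.12.

PS = 657.12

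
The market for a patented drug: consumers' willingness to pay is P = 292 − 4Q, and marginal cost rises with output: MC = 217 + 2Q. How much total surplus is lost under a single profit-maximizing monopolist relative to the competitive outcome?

Competitive equilibrium sets price equal to marginal cost: 292 − 4Q = 217 + 2Q, so Q = 12.5 and P = 242.
The monopolist equates marginal revenue to marginal cost: 292 − 8Q = 217 + 2Q, so Q = 7.5. From demand, P = 262.
CS = ½·(292 − 242)·12.5 = 312.5; PS = (242·12.5 − 217·12.5 − ½·2·12.5²) = 156.25; TS = 468.75.
CS = ½·(292 − 262)·7.5 = 112.5; PS = (262·7.5 − 217·7.5 − ½·2·7.5²) = 281.25; TS = 393.75.
DWL = 468.75 − 393.75 = 75.

DWL = 75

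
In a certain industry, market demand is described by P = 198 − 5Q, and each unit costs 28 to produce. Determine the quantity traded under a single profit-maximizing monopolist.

Monopoly sets MR = MC: 198 − 10Q = 28 ⇒ Q = 17, P = 198 − 5·17 = 113.

Q = 17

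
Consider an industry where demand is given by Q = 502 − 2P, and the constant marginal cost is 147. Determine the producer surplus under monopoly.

Inverting demand: P = 251 − 0.5Q.
The monopolist equates marginal revenue to marginal cost: 251 − Q = 147, so Q = 104. From demand, P = 199.
PS = (199 − 147)·104 = 5408.

PS = 5408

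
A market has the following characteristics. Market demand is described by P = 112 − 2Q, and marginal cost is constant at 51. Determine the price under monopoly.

Monopoly sets MR = MC: 112 − 4Q = 51 ⇒ Q = 15.25, P = 112 − 2·15.25 = 81.5.

P = 81.5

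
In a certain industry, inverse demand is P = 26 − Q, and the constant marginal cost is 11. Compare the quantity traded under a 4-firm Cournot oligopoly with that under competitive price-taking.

In a 4-firm Cournot equilibrium, symmetry and the first-order condition give q = (26 − 11)/(5) = 3. So Q = 12 and P = 14.
Competitive firms price at marginal cost: P = 11, giving Q = 15.

Cournot: Q = 12; Competition: Q = 15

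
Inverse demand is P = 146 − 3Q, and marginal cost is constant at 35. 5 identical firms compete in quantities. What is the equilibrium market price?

In a 5-firm Cournot equilibrium, symmetry and the first-order condition give q = (146 − 35)/(18) = 37/6. So Q = 185/6 and P = 53.5.

P = 53.5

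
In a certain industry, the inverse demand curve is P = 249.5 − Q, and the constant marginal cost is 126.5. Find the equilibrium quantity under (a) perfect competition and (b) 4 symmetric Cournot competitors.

Competition: Q = 123; Cournot: Q = 98.4

Under competition P = MC = 126.5, so Q = (249.5 − 126.5)/1 = 123.
Cournot with 4 identical firms: the symmetric best-response condition is 249.5 − 5q = 126.5. Each firm produces q = 24.6, total output Q = 98.4, price P = 151.1.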